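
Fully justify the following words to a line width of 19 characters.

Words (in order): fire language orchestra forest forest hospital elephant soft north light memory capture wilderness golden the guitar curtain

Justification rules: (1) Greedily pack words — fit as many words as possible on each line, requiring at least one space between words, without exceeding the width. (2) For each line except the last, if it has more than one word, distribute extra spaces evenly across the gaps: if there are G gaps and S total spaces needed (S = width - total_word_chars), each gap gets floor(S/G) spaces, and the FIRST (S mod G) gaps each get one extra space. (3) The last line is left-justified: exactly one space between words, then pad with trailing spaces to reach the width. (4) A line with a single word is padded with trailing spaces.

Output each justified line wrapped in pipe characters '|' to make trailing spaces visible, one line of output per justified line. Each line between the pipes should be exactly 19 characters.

Line 1: ['fire', 'language'] (min_width=13, slack=6)
Line 2: ['orchestra', 'forest'] (min_width=16, slack=3)
Line 3: ['forest', 'hospital'] (min_width=15, slack=4)
Line 4: ['elephant', 'soft', 'north'] (min_width=19, slack=0)
Line 5: ['light', 'memory'] (min_width=12, slack=7)
Line 6: ['capture', 'wilderness'] (min_width=18, slack=1)
Line 7: ['golden', 'the', 'guitar'] (min_width=17, slack=2)
Line 8: ['curtain'] (min_width=7, slack=12)

Answer: |fire       language|
|orchestra    forest|
|forest     hospital|
|elephant soft north|
|light        memory|
|capture  wilderness|
|golden  the  guitar|
|curtain            |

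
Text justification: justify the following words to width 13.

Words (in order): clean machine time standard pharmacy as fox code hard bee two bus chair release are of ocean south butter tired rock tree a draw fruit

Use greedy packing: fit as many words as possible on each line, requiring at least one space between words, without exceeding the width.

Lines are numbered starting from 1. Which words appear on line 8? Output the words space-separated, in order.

Answer: south butter

Derivation:
Line 1: ['clean', 'machine'] (min_width=13, slack=0)
Line 2: ['time', 'standard'] (min_width=13, slack=0)
Line 3: ['pharmacy', 'as'] (min_width=11, slack=2)
Line 4: ['fox', 'code', 'hard'] (min_width=13, slack=0)
Line 5: ['bee', 'two', 'bus'] (min_width=11, slack=2)
Line 6: ['chair', 'release'] (min_width=13, slack=0)
Line 7: ['are', 'of', 'ocean'] (min_width=12, slack=1)
Line 8: ['south', 'butter'] (min_width=12, slack=1)
Line 9: ['tired', 'rock'] (min_width=10, slack=3)
Line 10: ['tree', 'a', 'draw'] (min_width=11, slack=2)
Line 11: ['fruit'] (min_width=5, slack=8)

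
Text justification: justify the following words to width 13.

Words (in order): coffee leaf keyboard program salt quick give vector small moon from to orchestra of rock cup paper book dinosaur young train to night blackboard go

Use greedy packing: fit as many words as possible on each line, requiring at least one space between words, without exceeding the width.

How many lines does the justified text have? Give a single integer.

Answer: 13

Derivation:
Line 1: ['coffee', 'leaf'] (min_width=11, slack=2)
Line 2: ['keyboard'] (min_width=8, slack=5)
Line 3: ['program', 'salt'] (min_width=12, slack=1)
Line 4: ['quick', 'give'] (min_width=10, slack=3)
Line 5: ['vector', 'small'] (min_width=12, slack=1)
Line 6: ['moon', 'from', 'to'] (min_width=12, slack=1)
Line 7: ['orchestra', 'of'] (min_width=12, slack=1)
Line 8: ['rock', 'cup'] (min_width=8, slack=5)
Line 9: ['paper', 'book'] (min_width=10, slack=3)
Line 10: ['dinosaur'] (min_width=8, slack=5)
Line 11: ['young', 'train'] (min_width=11, slack=2)
Line 12: ['to', 'night'] (min_width=8, slack=5)
Line 13: ['blackboard', 'go'] (min_width=13, slack=0)
Total lines: 13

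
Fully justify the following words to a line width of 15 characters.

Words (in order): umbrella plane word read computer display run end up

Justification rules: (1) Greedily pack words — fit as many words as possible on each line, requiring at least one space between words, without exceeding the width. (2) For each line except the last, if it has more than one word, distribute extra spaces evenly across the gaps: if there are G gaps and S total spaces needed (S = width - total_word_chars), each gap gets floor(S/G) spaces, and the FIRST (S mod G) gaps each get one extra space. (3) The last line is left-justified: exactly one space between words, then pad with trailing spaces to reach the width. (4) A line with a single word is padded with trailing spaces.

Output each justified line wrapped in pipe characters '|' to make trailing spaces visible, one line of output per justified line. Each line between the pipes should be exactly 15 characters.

Answer: |umbrella  plane|
|word       read|
|computer       |
|display run end|
|up             |

Derivation:
Line 1: ['umbrella', 'plane'] (min_width=14, slack=1)
Line 2: ['word', 'read'] (min_width=9, slack=6)
Line 3: ['computer'] (min_width=8, slack=7)
Line 4: ['display', 'run', 'end'] (min_width=15, slack=0)
Line 5: ['up'] (min_width=2, slack=13)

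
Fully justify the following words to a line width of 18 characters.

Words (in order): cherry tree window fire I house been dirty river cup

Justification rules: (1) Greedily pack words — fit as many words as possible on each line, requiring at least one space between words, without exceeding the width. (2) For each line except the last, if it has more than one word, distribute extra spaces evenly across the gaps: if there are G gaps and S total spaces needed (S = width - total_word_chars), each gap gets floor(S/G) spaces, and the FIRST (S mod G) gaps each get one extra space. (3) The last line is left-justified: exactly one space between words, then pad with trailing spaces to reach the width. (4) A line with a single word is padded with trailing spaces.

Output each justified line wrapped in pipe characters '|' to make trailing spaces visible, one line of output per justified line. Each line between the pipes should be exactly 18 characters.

Line 1: ['cherry', 'tree', 'window'] (min_width=18, slack=0)
Line 2: ['fire', 'I', 'house', 'been'] (min_width=17, slack=1)
Line 3: ['dirty', 'river', 'cup'] (min_width=15, slack=3)

Answer: |cherry tree window|
|fire  I house been|
|dirty river cup   |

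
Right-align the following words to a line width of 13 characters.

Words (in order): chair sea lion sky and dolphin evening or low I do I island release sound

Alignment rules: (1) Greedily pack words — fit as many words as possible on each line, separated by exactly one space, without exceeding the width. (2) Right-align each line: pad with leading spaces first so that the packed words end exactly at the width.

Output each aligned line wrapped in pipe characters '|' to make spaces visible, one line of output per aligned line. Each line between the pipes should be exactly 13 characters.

Answer: |    chair sea|
| lion sky and|
|      dolphin|
|   evening or|
|   low I do I|
|       island|
|release sound|

Derivation:
Line 1: ['chair', 'sea'] (min_width=9, slack=4)
Line 2: ['lion', 'sky', 'and'] (min_width=12, slack=1)
Line 3: ['dolphin'] (min_width=7, slack=6)
Line 4: ['evening', 'or'] (min_width=10, slack=3)
Line 5: ['low', 'I', 'do', 'I'] (min_width=10, slack=3)
Line 6: ['island'] (min_width=6, slack=7)
Line 7: ['release', 'sound'] (min_width=13, slack=0)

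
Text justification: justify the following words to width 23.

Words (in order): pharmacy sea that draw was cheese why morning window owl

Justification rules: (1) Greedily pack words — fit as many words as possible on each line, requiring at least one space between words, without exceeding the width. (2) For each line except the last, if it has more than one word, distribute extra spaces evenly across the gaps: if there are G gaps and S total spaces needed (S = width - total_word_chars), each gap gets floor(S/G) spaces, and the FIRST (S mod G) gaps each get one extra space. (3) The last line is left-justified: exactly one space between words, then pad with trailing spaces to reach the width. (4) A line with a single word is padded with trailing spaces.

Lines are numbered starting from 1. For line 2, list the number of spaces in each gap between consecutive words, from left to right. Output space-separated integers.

Answer: 2 1 1

Derivation:
Line 1: ['pharmacy', 'sea', 'that', 'draw'] (min_width=22, slack=1)
Line 2: ['was', 'cheese', 'why', 'morning'] (min_width=22, slack=1)
Line 3: ['window', 'owl'] (min_width=10, slack=13)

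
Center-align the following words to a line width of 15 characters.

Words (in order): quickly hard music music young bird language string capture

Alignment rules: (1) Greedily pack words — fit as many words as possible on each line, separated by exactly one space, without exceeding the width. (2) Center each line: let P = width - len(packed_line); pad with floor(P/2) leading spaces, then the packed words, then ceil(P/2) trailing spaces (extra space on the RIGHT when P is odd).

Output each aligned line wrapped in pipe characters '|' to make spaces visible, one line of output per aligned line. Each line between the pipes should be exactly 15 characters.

Answer: | quickly hard  |
|  music music  |
|  young bird   |
|language string|
|    capture    |

Derivation:
Line 1: ['quickly', 'hard'] (min_width=12, slack=3)
Line 2: ['music', 'music'] (min_width=11, slack=4)
Line 3: ['young', 'bird'] (min_width=10, slack=5)
Line 4: ['language', 'string'] (min_width=15, slack=0)
Line 5: ['capture'] (min_width=7, slack=8)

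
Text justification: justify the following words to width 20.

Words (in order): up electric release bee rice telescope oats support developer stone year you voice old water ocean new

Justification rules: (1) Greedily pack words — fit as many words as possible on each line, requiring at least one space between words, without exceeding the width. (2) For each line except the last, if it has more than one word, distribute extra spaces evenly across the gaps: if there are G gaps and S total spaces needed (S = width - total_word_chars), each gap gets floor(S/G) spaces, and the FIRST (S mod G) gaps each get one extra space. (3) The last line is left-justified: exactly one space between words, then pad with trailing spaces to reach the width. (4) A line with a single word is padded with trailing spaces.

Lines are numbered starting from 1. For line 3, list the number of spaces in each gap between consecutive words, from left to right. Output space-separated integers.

Line 1: ['up', 'electric', 'release'] (min_width=19, slack=1)
Line 2: ['bee', 'rice', 'telescope'] (min_width=18, slack=2)
Line 3: ['oats', 'support'] (min_width=12, slack=8)
Line 4: ['developer', 'stone', 'year'] (min_width=20, slack=0)
Line 5: ['you', 'voice', 'old', 'water'] (min_width=19, slack=1)
Line 6: ['ocean', 'new'] (min_width=9, slack=11)

Answer: 9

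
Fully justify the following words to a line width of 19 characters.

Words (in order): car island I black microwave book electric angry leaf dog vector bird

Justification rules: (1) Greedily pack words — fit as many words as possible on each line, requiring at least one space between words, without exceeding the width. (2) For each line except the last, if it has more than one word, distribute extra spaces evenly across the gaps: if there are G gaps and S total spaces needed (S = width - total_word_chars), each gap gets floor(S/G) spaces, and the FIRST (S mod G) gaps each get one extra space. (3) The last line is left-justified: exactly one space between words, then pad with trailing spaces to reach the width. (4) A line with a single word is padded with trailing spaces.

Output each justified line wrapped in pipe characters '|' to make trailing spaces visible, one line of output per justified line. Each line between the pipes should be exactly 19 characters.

Line 1: ['car', 'island', 'I', 'black'] (min_width=18, slack=1)
Line 2: ['microwave', 'book'] (min_width=14, slack=5)
Line 3: ['electric', 'angry', 'leaf'] (min_width=19, slack=0)
Line 4: ['dog', 'vector', 'bird'] (min_width=15, slack=4)

Answer: |car  island I black|
|microwave      book|
|electric angry leaf|
|dog vector bird    |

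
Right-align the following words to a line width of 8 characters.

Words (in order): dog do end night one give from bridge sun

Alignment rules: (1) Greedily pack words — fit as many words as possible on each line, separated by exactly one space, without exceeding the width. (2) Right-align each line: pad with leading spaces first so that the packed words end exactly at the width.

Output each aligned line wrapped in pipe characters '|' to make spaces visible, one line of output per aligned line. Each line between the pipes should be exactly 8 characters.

Line 1: ['dog', 'do'] (min_width=6, slack=2)
Line 2: ['end'] (min_width=3, slack=5)
Line 3: ['night'] (min_width=5, slack=3)
Line 4: ['one', 'give'] (min_width=8, slack=0)
Line 5: ['from'] (min_width=4, slack=4)
Line 6: ['bridge'] (min_width=6, slack=2)
Line 7: ['sun'] (min_width=3, slack=5)

Answer: |  dog do|
|     end|
|   night|
|one give|
|    from|
|  bridge|
|     sun|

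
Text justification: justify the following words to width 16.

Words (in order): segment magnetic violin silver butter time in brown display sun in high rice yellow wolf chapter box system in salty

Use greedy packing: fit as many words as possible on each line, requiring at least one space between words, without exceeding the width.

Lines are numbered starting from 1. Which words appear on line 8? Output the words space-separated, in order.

Answer: system in salty

Derivation:
Line 1: ['segment', 'magnetic'] (min_width=16, slack=0)
Line 2: ['violin', 'silver'] (min_width=13, slack=3)
Line 3: ['butter', 'time', 'in'] (min_width=14, slack=2)
Line 4: ['brown', 'display'] (min_width=13, slack=3)
Line 5: ['sun', 'in', 'high', 'rice'] (min_width=16, slack=0)
Line 6: ['yellow', 'wolf'] (min_width=11, slack=5)
Line 7: ['chapter', 'box'] (min_width=11, slack=5)
Line 8: ['system', 'in', 'salty'] (min_width=15, slack=1)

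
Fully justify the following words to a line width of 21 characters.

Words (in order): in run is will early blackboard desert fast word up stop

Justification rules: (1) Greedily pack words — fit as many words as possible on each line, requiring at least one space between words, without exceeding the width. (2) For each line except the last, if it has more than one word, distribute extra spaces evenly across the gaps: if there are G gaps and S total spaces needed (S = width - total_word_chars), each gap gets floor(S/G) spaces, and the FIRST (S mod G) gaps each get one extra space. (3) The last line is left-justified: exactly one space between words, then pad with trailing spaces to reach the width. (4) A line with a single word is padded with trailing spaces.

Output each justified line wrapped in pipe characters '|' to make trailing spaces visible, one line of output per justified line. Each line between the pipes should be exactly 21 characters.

Line 1: ['in', 'run', 'is', 'will', 'early'] (min_width=20, slack=1)
Line 2: ['blackboard', 'desert'] (min_width=17, slack=4)
Line 3: ['fast', 'word', 'up', 'stop'] (min_width=17, slack=4)

Answer: |in  run is will early|
|blackboard     desert|
|fast word up stop    |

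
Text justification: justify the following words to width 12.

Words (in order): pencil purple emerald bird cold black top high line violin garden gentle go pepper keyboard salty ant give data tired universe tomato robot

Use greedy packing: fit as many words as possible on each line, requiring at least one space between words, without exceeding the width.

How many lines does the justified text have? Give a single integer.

Answer: 15

Derivation:
Line 1: ['pencil'] (min_width=6, slack=6)
Line 2: ['purple'] (min_width=6, slack=6)
Line 3: ['emerald', 'bird'] (min_width=12, slack=0)
Line 4: ['cold', 'black'] (min_width=10, slack=2)
Line 5: ['top', 'high'] (min_width=8, slack=4)
Line 6: ['line', 'violin'] (min_width=11, slack=1)
Line 7: ['garden'] (min_width=6, slack=6)
Line 8: ['gentle', 'go'] (min_width=9, slack=3)
Line 9: ['pepper'] (min_width=6, slack=6)
Line 10: ['keyboard'] (min_width=8, slack=4)
Line 11: ['salty', 'ant'] (min_width=9, slack=3)
Line 12: ['give', 'data'] (min_width=9, slack=3)
Line 13: ['tired'] (min_width=5, slack=7)
Line 14: ['universe'] (min_width=8, slack=4)
Line 15: ['tomato', 'robot'] (min_width=12, slack=0)
Total lines: 15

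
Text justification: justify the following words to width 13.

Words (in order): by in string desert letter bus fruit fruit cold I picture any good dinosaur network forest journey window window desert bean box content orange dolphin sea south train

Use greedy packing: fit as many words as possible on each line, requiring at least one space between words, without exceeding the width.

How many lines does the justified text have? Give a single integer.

Line 1: ['by', 'in', 'string'] (min_width=12, slack=1)
Line 2: ['desert', 'letter'] (min_width=13, slack=0)
Line 3: ['bus', 'fruit'] (min_width=9, slack=4)
Line 4: ['fruit', 'cold', 'I'] (min_width=12, slack=1)
Line 5: ['picture', 'any'] (min_width=11, slack=2)
Line 6: ['good', 'dinosaur'] (min_width=13, slack=0)
Line 7: ['network'] (min_width=7, slack=6)
Line 8: ['forest'] (min_width=6, slack=7)
Line 9: ['journey'] (min_width=7, slack=6)
Line 10: ['window', 'window'] (min_width=13, slack=0)
Line 11: ['desert', 'bean'] (min_width=11, slack=2)
Line 12: ['box', 'content'] (min_width=11, slack=2)
Line 13: ['orange'] (min_width=6, slack=7)
Line 14: ['dolphin', 'sea'] (min_width=11, slack=2)
Line 15: ['south', 'train'] (min_width=11, slack=2)
Total lines: 15

Answer: 15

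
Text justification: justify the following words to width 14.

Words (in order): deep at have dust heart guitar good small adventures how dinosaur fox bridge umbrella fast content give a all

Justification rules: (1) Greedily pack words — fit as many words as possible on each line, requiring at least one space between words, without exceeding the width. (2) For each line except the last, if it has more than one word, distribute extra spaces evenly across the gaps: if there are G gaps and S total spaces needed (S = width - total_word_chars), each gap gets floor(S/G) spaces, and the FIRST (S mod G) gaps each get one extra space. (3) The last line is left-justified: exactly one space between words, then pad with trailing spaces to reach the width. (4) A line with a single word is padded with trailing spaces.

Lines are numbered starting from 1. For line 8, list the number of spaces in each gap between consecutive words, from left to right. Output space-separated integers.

Answer: 2

Derivation:
Line 1: ['deep', 'at', 'have'] (min_width=12, slack=2)
Line 2: ['dust', 'heart'] (min_width=10, slack=4)
Line 3: ['guitar', 'good'] (min_width=11, slack=3)
Line 4: ['small'] (min_width=5, slack=9)
Line 5: ['adventures', 'how'] (min_width=14, slack=0)
Line 6: ['dinosaur', 'fox'] (min_width=12, slack=2)
Line 7: ['bridge'] (min_width=6, slack=8)
Line 8: ['umbrella', 'fast'] (min_width=13, slack=1)
Line 9: ['content', 'give', 'a'] (min_width=14, slack=0)
Line 10: ['all'] (min_width=3, slack=11)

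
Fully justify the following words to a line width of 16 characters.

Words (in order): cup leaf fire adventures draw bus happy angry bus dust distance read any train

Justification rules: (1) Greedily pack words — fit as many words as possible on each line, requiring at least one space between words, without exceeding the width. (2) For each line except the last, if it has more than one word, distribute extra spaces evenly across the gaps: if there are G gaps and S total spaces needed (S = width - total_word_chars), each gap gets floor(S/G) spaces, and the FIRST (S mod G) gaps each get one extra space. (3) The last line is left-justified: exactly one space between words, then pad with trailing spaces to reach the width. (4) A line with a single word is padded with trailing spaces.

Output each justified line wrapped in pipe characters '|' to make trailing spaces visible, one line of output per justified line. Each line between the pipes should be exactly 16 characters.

Answer: |cup   leaf  fire|
|adventures  draw|
|bus  happy angry|
|bus         dust|
|distance    read|
|any train       |

Derivation:
Line 1: ['cup', 'leaf', 'fire'] (min_width=13, slack=3)
Line 2: ['adventures', 'draw'] (min_width=15, slack=1)
Line 3: ['bus', 'happy', 'angry'] (min_width=15, slack=1)
Line 4: ['bus', 'dust'] (min_width=8, slack=8)
Line 5: ['distance', 'read'] (min_width=13, slack=3)
Line 6: ['any', 'train'] (min_width=9, slack=7)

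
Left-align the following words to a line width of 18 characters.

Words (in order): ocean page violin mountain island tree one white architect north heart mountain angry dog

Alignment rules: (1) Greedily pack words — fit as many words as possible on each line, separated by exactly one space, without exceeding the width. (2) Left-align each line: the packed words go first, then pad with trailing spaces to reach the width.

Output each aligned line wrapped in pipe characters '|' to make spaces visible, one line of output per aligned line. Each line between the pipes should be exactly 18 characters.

Answer: |ocean page violin |
|mountain island   |
|tree one white    |
|architect north   |
|heart mountain    |
|angry dog         |

Derivation:
Line 1: ['ocean', 'page', 'violin'] (min_width=17, slack=1)
Line 2: ['mountain', 'island'] (min_width=15, slack=3)
Line 3: ['tree', 'one', 'white'] (min_width=14, slack=4)
Line 4: ['architect', 'north'] (min_width=15, slack=3)
Line 5: ['heart', 'mountain'] (min_width=14, slack=4)
Line 6: ['angry', 'dog'] (min_width=9, slack=9)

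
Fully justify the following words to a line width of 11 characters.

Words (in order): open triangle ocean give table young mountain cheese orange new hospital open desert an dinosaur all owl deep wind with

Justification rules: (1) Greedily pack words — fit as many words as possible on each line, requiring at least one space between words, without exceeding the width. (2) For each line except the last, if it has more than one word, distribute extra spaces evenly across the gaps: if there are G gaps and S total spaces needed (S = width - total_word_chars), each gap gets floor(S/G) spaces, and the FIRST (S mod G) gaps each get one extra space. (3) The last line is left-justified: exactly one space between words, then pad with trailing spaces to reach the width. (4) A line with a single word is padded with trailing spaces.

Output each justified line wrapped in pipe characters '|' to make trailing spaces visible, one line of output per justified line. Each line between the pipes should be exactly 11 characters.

Line 1: ['open'] (min_width=4, slack=7)
Line 2: ['triangle'] (min_width=8, slack=3)
Line 3: ['ocean', 'give'] (min_width=10, slack=1)
Line 4: ['table', 'young'] (min_width=11, slack=0)
Line 5: ['mountain'] (min_width=8, slack=3)
Line 6: ['cheese'] (min_width=6, slack=5)
Line 7: ['orange', 'new'] (min_width=10, slack=1)
Line 8: ['hospital'] (min_width=8, slack=3)
Line 9: ['open', 'desert'] (min_width=11, slack=0)
Line 10: ['an', 'dinosaur'] (min_width=11, slack=0)
Line 11: ['all', 'owl'] (min_width=7, slack=4)
Line 12: ['deep', 'wind'] (min_width=9, slack=2)
Line 13: ['with'] (min_width=4, slack=7)

Answer: |open       |
|triangle   |
|ocean  give|
|table young|
|mountain   |
|cheese     |
|orange  new|
|hospital   |
|open desert|
|an dinosaur|
|all     owl|
|deep   wind|
|with       |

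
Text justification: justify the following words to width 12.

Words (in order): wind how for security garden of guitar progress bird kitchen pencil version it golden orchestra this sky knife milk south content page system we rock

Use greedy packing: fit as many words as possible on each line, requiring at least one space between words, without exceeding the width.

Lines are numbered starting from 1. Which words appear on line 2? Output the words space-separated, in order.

Line 1: ['wind', 'how', 'for'] (min_width=12, slack=0)
Line 2: ['security'] (min_width=8, slack=4)
Line 3: ['garden', 'of'] (min_width=9, slack=3)
Line 4: ['guitar'] (min_width=6, slack=6)
Line 5: ['progress'] (min_width=8, slack=4)
Line 6: ['bird', 'kitchen'] (min_width=12, slack=0)
Line 7: ['pencil'] (min_width=6, slack=6)
Line 8: ['version', 'it'] (min_width=10, slack=2)
Line 9: ['golden'] (min_width=6, slack=6)
Line 10: ['orchestra'] (min_width=9, slack=3)
Line 11: ['this', 'sky'] (min_width=8, slack=4)
Line 12: ['knife', 'milk'] (min_width=10, slack=2)
Line 13: ['south'] (min_width=5, slack=7)
Line 14: ['content', 'page'] (min_width=12, slack=0)
Line 15: ['system', 'we'] (min_width=9, slack=3)
Line 16: ['rock'] (min_width=4, slack=8)

Answer: security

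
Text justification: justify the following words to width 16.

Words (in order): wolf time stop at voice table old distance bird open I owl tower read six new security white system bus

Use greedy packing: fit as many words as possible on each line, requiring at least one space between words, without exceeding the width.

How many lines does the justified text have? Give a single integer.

Line 1: ['wolf', 'time', 'stop'] (min_width=14, slack=2)
Line 2: ['at', 'voice', 'table'] (min_width=14, slack=2)
Line 3: ['old', 'distance'] (min_width=12, slack=4)
Line 4: ['bird', 'open', 'I', 'owl'] (min_width=15, slack=1)
Line 5: ['tower', 'read', 'six'] (min_width=14, slack=2)
Line 6: ['new', 'security'] (min_width=12, slack=4)
Line 7: ['white', 'system', 'bus'] (min_width=16, slack=0)
Total lines: 7

Answer: 7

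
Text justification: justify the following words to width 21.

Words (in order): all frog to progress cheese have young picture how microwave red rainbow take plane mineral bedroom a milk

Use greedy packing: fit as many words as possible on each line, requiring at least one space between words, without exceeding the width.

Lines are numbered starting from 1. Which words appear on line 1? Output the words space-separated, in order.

Answer: all frog to progress

Derivation:
Line 1: ['all', 'frog', 'to', 'progress'] (min_width=20, slack=1)
Line 2: ['cheese', 'have', 'young'] (min_width=17, slack=4)
Line 3: ['picture', 'how', 'microwave'] (min_width=21, slack=0)
Line 4: ['red', 'rainbow', 'take'] (min_width=16, slack=5)
Line 5: ['plane', 'mineral', 'bedroom'] (min_width=21, slack=0)
Line 6: ['a', 'milk'] (min_width=6, slack=15)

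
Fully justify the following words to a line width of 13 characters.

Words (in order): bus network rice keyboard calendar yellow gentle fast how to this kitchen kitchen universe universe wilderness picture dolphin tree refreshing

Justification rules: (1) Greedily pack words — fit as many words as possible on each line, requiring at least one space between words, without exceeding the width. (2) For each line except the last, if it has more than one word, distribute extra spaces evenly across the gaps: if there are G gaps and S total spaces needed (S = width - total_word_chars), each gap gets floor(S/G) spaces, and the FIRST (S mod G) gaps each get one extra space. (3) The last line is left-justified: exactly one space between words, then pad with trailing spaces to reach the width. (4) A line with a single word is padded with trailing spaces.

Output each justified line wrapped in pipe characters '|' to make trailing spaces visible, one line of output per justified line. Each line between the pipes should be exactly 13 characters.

Answer: |bus   network|
|rice keyboard|
|calendar     |
|yellow gentle|
|fast  how  to|
|this  kitchen|
|kitchen      |
|universe     |
|universe     |
|wilderness   |
|picture      |
|dolphin  tree|
|refreshing   |

Derivation:
Line 1: ['bus', 'network'] (min_width=11, slack=2)
Line 2: ['rice', 'keyboard'] (min_width=13, slack=0)
Line 3: ['calendar'] (min_width=8, slack=5)
Line 4: ['yellow', 'gentle'] (min_width=13, slack=0)
Line 5: ['fast', 'how', 'to'] (min_width=11, slack=2)
Line 6: ['this', 'kitchen'] (min_width=12, slack=1)
Line 7: ['kitchen'] (min_width=7, slack=6)
Line 8: ['universe'] (min_width=8, slack=5)
Line 9: ['universe'] (min_width=8, slack=5)
Line 10: ['wilderness'] (min_width=10, slack=3)
Line 11: ['picture'] (min_width=7, slack=6)
Line 12: ['dolphin', 'tree'] (min_width=12, slack=1)
Line 13: ['refreshing'] (min_width=10, slack=3)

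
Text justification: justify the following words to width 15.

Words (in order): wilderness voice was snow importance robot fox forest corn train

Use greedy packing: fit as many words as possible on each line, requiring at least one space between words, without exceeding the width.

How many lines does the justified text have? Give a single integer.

Answer: 6

Derivation:
Line 1: ['wilderness'] (min_width=10, slack=5)
Line 2: ['voice', 'was', 'snow'] (min_width=14, slack=1)
Line 3: ['importance'] (min_width=10, slack=5)
Line 4: ['robot', 'fox'] (min_width=9, slack=6)
Line 5: ['forest', 'corn'] (min_width=11, slack=4)
Line 6: ['train'] (min_width=5, slack=10)
Total lines: 6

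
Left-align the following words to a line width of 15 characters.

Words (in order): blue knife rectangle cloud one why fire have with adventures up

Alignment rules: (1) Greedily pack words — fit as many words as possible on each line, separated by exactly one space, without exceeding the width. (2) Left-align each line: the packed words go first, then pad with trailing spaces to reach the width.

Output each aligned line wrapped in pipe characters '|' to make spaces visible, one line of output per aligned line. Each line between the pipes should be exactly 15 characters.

Answer: |blue knife     |
|rectangle cloud|
|one why fire   |
|have with      |
|adventures up  |

Derivation:
Line 1: ['blue', 'knife'] (min_width=10, slack=5)
Line 2: ['rectangle', 'cloud'] (min_width=15, slack=0)
Line 3: ['one', 'why', 'fire'] (min_width=12, slack=3)
Line 4: ['have', 'with'] (min_width=9, slack=6)
Line 5: ['adventures', 'up'] (min_width=13, slack=2)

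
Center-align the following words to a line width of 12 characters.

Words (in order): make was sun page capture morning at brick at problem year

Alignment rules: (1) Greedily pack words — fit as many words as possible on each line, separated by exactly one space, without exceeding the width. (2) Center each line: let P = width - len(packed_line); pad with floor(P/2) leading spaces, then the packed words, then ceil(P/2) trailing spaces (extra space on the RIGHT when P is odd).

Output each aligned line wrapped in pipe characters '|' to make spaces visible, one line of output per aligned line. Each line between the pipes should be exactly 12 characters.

Answer: |make was sun|
|page capture|
| morning at |
|  brick at  |
|problem year|

Derivation:
Line 1: ['make', 'was', 'sun'] (min_width=12, slack=0)
Line 2: ['page', 'capture'] (min_width=12, slack=0)
Line 3: ['morning', 'at'] (min_width=10, slack=2)
Line 4: ['brick', 'at'] (min_width=8, slack=4)
Line 5: ['problem', 'year'] (min_width=12, slack=0)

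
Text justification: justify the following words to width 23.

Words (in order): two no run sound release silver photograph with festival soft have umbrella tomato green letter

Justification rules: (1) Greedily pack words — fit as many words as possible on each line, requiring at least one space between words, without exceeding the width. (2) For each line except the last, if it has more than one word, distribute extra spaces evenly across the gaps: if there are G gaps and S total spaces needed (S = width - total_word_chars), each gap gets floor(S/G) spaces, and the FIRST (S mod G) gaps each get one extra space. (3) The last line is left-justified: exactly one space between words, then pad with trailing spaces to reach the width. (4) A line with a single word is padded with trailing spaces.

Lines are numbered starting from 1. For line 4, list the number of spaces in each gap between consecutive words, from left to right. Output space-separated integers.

Line 1: ['two', 'no', 'run', 'sound'] (min_width=16, slack=7)
Line 2: ['release', 'silver'] (min_width=14, slack=9)
Line 3: ['photograph', 'with'] (min_width=15, slack=8)
Line 4: ['festival', 'soft', 'have'] (min_width=18, slack=5)
Line 5: ['umbrella', 'tomato', 'green'] (min_width=21, slack=2)
Line 6: ['letter'] (min_width=6, slack=17)

Answer: 4 3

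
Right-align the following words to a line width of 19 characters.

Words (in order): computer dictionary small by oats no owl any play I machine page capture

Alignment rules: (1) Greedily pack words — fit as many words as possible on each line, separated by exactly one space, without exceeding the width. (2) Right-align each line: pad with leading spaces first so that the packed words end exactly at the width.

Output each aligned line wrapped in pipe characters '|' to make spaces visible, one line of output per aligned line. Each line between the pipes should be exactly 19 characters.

Line 1: ['computer', 'dictionary'] (min_width=19, slack=0)
Line 2: ['small', 'by', 'oats', 'no'] (min_width=16, slack=3)
Line 3: ['owl', 'any', 'play', 'I'] (min_width=14, slack=5)
Line 4: ['machine', 'page'] (min_width=12, slack=7)
Line 5: ['capture'] (min_width=7, slack=12)

Answer: |computer dictionary|
|   small by oats no|
|     owl any play I|
|       machine page|
|            capture|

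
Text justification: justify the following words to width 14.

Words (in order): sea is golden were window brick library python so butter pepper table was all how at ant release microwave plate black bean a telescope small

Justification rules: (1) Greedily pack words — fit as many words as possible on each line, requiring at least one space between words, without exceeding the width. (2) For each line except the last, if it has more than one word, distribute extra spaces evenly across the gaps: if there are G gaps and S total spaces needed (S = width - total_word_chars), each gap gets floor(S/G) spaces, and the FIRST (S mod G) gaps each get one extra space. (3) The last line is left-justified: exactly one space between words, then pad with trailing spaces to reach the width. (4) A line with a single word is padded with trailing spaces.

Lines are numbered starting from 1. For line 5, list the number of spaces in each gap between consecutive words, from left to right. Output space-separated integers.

Answer: 2

Derivation:
Line 1: ['sea', 'is', 'golden'] (min_width=13, slack=1)
Line 2: ['were', 'window'] (min_width=11, slack=3)
Line 3: ['brick', 'library'] (min_width=13, slack=1)
Line 4: ['python', 'so'] (min_width=9, slack=5)
Line 5: ['butter', 'pepper'] (min_width=13, slack=1)
Line 6: ['table', 'was', 'all'] (min_width=13, slack=1)
Line 7: ['how', 'at', 'ant'] (min_width=10, slack=4)
Line 8: ['release'] (min_width=7, slack=7)
Line 9: ['microwave'] (min_width=9, slack=5)
Line 10: ['plate', 'black'] (min_width=11, slack=3)
Line 11: ['bean', 'a'] (min_width=6, slack=8)
Line 12: ['telescope'] (min_width=9, slack=5)
Line 13: ['small'] (min_width=5, slack=9)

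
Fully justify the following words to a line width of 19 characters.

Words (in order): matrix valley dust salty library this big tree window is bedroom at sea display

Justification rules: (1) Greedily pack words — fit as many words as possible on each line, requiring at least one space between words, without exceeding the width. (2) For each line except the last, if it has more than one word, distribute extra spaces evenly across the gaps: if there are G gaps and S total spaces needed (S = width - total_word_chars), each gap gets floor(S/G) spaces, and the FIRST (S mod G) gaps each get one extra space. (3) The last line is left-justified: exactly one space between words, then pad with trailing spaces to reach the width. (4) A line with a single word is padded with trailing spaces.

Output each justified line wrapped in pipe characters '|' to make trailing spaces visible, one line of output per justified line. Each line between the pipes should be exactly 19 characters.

Line 1: ['matrix', 'valley', 'dust'] (min_width=18, slack=1)
Line 2: ['salty', 'library', 'this'] (min_width=18, slack=1)
Line 3: ['big', 'tree', 'window', 'is'] (min_width=18, slack=1)
Line 4: ['bedroom', 'at', 'sea'] (min_width=14, slack=5)
Line 5: ['display'] (min_width=7, slack=12)

Answer: |matrix  valley dust|
|salty  library this|
|big  tree window is|
|bedroom    at   sea|
|display            |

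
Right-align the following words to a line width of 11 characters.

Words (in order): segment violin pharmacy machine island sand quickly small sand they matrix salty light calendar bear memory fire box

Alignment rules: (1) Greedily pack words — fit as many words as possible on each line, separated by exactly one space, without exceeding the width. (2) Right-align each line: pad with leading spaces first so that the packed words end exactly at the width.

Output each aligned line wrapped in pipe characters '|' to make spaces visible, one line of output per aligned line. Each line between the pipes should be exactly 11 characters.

Line 1: ['segment'] (min_width=7, slack=4)
Line 2: ['violin'] (min_width=6, slack=5)
Line 3: ['pharmacy'] (min_width=8, slack=3)
Line 4: ['machine'] (min_width=7, slack=4)
Line 5: ['island', 'sand'] (min_width=11, slack=0)
Line 6: ['quickly'] (min_width=7, slack=4)
Line 7: ['small', 'sand'] (min_width=10, slack=1)
Line 8: ['they', 'matrix'] (min_width=11, slack=0)
Line 9: ['salty', 'light'] (min_width=11, slack=0)
Line 10: ['calendar'] (min_width=8, slack=3)
Line 11: ['bear', 'memory'] (min_width=11, slack=0)
Line 12: ['fire', 'box'] (min_width=8, slack=3)

Answer: |    segment|
|     violin|
|   pharmacy|
|    machine|
|island sand|
|    quickly|
| small sand|
|they matrix|
|salty light|
|   calendar|
|bear memory|
|   fire box|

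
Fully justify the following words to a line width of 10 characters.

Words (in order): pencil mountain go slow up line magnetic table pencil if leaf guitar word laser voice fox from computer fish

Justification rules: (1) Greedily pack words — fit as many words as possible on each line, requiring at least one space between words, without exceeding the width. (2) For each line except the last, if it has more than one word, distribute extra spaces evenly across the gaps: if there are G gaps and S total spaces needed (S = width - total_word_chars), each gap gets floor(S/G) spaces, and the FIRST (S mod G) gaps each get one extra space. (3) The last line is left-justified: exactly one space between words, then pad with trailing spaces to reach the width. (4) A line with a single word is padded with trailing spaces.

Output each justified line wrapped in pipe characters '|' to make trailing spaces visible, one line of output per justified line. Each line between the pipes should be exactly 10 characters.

Line 1: ['pencil'] (min_width=6, slack=4)
Line 2: ['mountain'] (min_width=8, slack=2)
Line 3: ['go', 'slow', 'up'] (min_width=10, slack=0)
Line 4: ['line'] (min_width=4, slack=6)
Line 5: ['magnetic'] (min_width=8, slack=2)
Line 6: ['table'] (min_width=5, slack=5)
Line 7: ['pencil', 'if'] (min_width=9, slack=1)
Line 8: ['leaf'] (min_width=4, slack=6)
Line 9: ['guitar'] (min_width=6, slack=4)
Line 10: ['word', 'laser'] (min_width=10, slack=0)
Line 11: ['voice', 'fox'] (min_width=9, slack=1)
Line 12: ['from'] (min_width=4, slack=6)
Line 13: ['computer'] (min_width=8, slack=2)
Line 14: ['fish'] (min_width=4, slack=6)

Answer: |pencil    |
|mountain  |
|go slow up|
|line      |
|magnetic  |
|table     |
|pencil  if|
|leaf      |
|guitar    |
|word laser|
|voice  fox|
|from      |
|computer  |
|fish      |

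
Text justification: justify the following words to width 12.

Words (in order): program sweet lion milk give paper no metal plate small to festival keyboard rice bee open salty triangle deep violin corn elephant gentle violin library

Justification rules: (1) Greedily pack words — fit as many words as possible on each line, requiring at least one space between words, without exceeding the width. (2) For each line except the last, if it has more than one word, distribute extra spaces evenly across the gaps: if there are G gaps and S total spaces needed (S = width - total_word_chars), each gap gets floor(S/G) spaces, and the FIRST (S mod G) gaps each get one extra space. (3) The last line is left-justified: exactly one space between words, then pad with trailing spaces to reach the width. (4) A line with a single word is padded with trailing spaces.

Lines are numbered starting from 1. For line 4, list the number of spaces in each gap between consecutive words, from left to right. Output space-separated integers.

Line 1: ['program'] (min_width=7, slack=5)
Line 2: ['sweet', 'lion'] (min_width=10, slack=2)
Line 3: ['milk', 'give'] (min_width=9, slack=3)
Line 4: ['paper', 'no'] (min_width=8, slack=4)
Line 5: ['metal', 'plate'] (min_width=11, slack=1)
Line 6: ['small', 'to'] (min_width=8, slack=4)
Line 7: ['festival'] (min_width=8, slack=4)
Line 8: ['keyboard'] (min_width=8, slack=4)
Line 9: ['rice', 'bee'] (min_width=8, slack=4)
Line 10: ['open', 'salty'] (min_width=10, slack=2)
Line 11: ['triangle'] (min_width=8, slack=4)
Line 12: ['deep', 'violin'] (min_width=11, slack=1)
Line 13: ['corn'] (min_width=4, slack=8)
Line 14: ['elephant'] (min_width=8, slack=4)
Line 15: ['gentle'] (min_width=6, slack=6)
Line 16: ['violin'] (min_width=6, slack=6)
Line 17: ['library'] (min_width=7, slack=5)

Answer: 5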